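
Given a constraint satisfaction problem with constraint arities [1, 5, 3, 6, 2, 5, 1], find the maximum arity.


The arities are: 1, 5, 3, 6, 2, 5, 1.
Scan for the maximum value.
Maximum arity = 6.

6


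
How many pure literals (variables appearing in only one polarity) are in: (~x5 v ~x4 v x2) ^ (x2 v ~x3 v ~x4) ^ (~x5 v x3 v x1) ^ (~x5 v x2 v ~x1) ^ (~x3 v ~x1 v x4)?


A pure literal appears in only one polarity across all clauses.
Pure literals: x2 (positive only), x5 (negative only).
Count = 2.

2


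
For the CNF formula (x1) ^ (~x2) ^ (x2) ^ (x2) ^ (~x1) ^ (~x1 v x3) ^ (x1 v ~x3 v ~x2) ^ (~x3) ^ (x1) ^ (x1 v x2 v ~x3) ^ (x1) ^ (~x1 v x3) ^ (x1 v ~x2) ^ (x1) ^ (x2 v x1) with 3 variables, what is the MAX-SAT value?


Enumerate all 8 truth assignments.
For each, count how many of the 15 clauses are satisfied.
The formula is not fully satisfiable, so the maximum is below 15.
Maximum simultaneously satisfiable clauses = 12.

12


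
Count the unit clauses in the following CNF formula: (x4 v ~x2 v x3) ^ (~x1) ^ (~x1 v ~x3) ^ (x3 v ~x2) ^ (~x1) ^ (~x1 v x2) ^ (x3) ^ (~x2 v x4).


A unit clause contains exactly one literal.
Unit clauses found: (~x1), (~x1), (x3).
Count = 3.

3


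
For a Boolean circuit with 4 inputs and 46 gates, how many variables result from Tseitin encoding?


The Tseitin transformation introduces one auxiliary variable per gate.
Total variables = inputs + gates = 4 + 46 = 50.

50


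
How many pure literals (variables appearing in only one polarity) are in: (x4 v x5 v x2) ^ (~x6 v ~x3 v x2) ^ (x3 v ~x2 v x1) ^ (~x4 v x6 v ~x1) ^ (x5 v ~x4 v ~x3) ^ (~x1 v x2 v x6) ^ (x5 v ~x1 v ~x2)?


A pure literal appears in only one polarity across all clauses.
Pure literals: x5 (positive only).
Count = 1.

1


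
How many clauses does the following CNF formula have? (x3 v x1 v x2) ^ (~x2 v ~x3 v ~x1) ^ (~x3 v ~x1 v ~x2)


Each group enclosed in parentheses joined by ^ is one clause.
Counting the conjuncts: 3 clauses.

3


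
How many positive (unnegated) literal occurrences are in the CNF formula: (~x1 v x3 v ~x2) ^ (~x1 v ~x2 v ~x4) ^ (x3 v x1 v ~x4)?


Scan each clause for unnegated literals.
Clause 1: 1 positive; Clause 2: 0 positive; Clause 3: 2 positive.
Total positive literal occurrences = 3.

3


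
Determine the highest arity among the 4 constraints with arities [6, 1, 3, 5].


The arities are: 6, 1, 3, 5.
Scan for the maximum value.
Maximum arity = 6.

6


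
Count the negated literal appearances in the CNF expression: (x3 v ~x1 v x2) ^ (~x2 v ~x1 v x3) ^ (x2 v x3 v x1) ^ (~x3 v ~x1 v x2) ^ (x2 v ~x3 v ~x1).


Scan each clause for negated literals.
Clause 1: 1 negative; Clause 2: 2 negative; Clause 3: 0 negative; Clause 4: 2 negative; Clause 5: 2 negative.
Total negative literal occurrences = 7.

7


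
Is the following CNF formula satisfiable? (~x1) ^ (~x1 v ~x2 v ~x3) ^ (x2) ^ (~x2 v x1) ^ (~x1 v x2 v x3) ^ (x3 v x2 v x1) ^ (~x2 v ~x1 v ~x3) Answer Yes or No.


Check all 8 possible truth assignments.
Number of satisfying assignments found: 0.
The formula is unsatisfiable.

No


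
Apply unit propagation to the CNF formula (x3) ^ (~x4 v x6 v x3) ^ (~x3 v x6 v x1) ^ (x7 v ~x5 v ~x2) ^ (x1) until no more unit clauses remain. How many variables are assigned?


Unit propagation repeatedly assigns the literal in any unit clause, then simplifies.
Assignments in order: x3 = T, x1 = T.
No further unit clauses remain.
Total variables assigned = 2.

2


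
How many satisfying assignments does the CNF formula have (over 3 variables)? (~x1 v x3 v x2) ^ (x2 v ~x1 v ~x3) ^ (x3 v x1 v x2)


Enumerate all 8 truth assignments over 3 variables.
Test each against every clause.
Satisfying assignments found: 5.

5


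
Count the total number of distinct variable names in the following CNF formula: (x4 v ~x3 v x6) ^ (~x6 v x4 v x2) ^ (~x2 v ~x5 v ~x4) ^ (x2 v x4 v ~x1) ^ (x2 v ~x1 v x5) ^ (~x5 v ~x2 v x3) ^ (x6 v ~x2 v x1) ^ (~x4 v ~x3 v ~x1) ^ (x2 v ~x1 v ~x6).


Identify each distinct variable in the formula.
Variables found: x1, x2, x3, x4, x5, x6.
Total distinct variables = 6.

6


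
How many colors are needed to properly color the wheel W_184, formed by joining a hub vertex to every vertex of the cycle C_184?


W_184 consists of the cycle C_184 together with a hub vertex adjacent to every cycle vertex.
The cycle C_184 needs 2 colors (even cycle -> 2).
The hub is adjacent to every cycle vertex, so it must receive a new color distinct from all of them.
Chromatic number = 2 + 1 = 3.

3


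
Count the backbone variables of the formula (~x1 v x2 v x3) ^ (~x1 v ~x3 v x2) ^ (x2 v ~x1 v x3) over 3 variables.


Find all satisfying assignments: 6 model(s).
Check which variables have the same value in every model.
No variable is fixed across all models.
Backbone size = 0.

0


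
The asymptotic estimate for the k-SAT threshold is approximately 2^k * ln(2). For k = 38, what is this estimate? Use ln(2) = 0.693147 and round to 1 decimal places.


Using the asymptotic formula: threshold ~ 2^k * ln(2).
2^38 = 274877906944.
274877906944 * 0.693147 = 190530796564.5.

190530796564.5


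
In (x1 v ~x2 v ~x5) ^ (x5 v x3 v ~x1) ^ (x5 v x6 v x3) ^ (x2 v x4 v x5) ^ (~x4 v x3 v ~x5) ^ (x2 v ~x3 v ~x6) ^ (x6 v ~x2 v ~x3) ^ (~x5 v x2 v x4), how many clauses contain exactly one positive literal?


A definite clause has exactly one positive literal.
Clause 1: 1 positive -> definite
Clause 2: 2 positive -> not definite
Clause 3: 3 positive -> not definite
Clause 4: 3 positive -> not definite
Clause 5: 1 positive -> definite
Clause 6: 1 positive -> definite
Clause 7: 1 positive -> definite
Clause 8: 2 positive -> not definite
Definite clause count = 4.

4


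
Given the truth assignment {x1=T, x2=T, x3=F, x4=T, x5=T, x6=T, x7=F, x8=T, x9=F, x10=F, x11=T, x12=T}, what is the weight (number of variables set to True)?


The weight is the number of variables assigned True.
True variables: x1, x2, x4, x5, x6, x8, x11, x12.
Weight = 8.

8


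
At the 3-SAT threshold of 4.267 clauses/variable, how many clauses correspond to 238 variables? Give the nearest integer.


The 3-SAT phase transition occurs at approximately 4.267 clauses per variable.
m = 4.267 * 238 = 1015.546.
Rounded to nearest integer: 1016.

1016


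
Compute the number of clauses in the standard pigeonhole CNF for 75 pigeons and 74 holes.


The PHP encoding has two parts:
1) At-least-one-hole clauses: 75 (one per pigeon, each with 74 literals).
2) At-most-one-pigeon-per-hole clauses: 74 holes * C(75,2) = 74 * 2775 = 205350.
Total clauses = 75 + 205350 = 205425.

205425


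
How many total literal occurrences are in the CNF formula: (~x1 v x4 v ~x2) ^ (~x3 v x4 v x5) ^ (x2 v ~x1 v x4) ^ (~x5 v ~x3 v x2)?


Clause lengths: 3, 3, 3, 3.
Sum = 3 + 3 + 3 + 3 = 12.

12


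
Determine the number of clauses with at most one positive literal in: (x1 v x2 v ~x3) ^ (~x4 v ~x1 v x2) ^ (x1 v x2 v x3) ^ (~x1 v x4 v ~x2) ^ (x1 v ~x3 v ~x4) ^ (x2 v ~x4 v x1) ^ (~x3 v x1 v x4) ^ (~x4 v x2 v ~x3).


A Horn clause has at most one positive literal.
Clause 1: 2 positive lit(s) -> not Horn
Clause 2: 1 positive lit(s) -> Horn
Clause 3: 3 positive lit(s) -> not Horn
Clause 4: 1 positive lit(s) -> Horn
Clause 5: 1 positive lit(s) -> Horn
Clause 6: 2 positive lit(s) -> not Horn
Clause 7: 2 positive lit(s) -> not Horn
Clause 8: 1 positive lit(s) -> Horn
Total Horn clauses = 4.

4


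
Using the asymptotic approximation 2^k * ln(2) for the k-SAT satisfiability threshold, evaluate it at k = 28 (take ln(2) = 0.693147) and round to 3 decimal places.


Using the asymptotic formula: threshold ~ 2^k * ln(2).
2^28 = 268435456.
268435456 * 0.693147 = 186065231.02.

186065231.02


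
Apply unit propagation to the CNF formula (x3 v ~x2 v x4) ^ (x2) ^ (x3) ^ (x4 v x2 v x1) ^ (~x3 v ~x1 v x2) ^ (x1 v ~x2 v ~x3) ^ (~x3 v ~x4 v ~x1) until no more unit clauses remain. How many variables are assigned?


Unit propagation repeatedly assigns the literal in any unit clause, then simplifies.
Assignments in order: x2 = T, x3 = T, x1 = T, x4 = F.
No further unit clauses remain.
Total variables assigned = 4.

4


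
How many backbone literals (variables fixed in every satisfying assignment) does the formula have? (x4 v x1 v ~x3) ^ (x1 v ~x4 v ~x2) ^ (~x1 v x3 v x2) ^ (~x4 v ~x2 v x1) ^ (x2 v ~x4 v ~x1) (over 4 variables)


Find all satisfying assignments: 9 model(s).
Check which variables have the same value in every model.
No variable is fixed across all models.
Backbone size = 0.

0


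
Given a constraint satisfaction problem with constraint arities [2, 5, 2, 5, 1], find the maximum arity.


The arities are: 2, 5, 2, 5, 1.
Scan for the maximum value.
Maximum arity = 5.

5


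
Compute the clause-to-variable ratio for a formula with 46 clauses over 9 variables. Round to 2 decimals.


Clause-to-variable ratio = clauses / variables.
46 / 9 = 5.11.

5.11


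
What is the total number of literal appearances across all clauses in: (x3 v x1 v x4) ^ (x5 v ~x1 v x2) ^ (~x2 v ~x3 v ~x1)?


Clause lengths: 3, 3, 3.
Sum = 3 + 3 + 3 = 9.

9


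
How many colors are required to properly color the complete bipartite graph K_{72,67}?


K_{72,67} is bipartite by definition: the two parts are independent sets, with every edge crossing between them.
Color all vertices in one part with color 1 and all vertices in the other part with color 2.
Since the graph has at least one edge, one color does not suffice.
Chromatic number = 2.

2


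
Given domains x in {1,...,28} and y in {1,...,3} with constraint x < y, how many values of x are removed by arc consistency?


For the constraint x < y, x needs a supporting value in y's domain.
x can be at most 2 (one less than y's maximum).
Valid x values from domain: 2 out of 28.
Pruned = 28 - 2 = 26.

26


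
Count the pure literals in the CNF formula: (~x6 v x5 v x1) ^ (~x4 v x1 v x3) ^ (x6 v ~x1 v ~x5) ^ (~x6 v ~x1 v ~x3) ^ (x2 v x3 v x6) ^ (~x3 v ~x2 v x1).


A pure literal appears in only one polarity across all clauses.
Pure literals: x4 (negative only).
Count = 1.

1


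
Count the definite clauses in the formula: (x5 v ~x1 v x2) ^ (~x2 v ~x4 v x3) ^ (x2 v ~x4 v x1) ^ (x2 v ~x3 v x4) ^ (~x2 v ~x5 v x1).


A definite clause has exactly one positive literal.
Clause 1: 2 positive -> not definite
Clause 2: 1 positive -> definite
Clause 3: 2 positive -> not definite
Clause 4: 2 positive -> not definite
Clause 5: 1 positive -> definite
Definite clause count = 2.

2


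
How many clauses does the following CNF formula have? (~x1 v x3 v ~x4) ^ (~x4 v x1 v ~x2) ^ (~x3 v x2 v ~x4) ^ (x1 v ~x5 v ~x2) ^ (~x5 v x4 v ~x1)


Each group enclosed in parentheses joined by ^ is one clause.
Counting the conjuncts: 5 clauses.

5


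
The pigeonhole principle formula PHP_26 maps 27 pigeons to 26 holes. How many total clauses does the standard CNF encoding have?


The PHP encoding has two parts:
1) At-least-one-hole clauses: 27 (one per pigeon, each with 26 literals).
2) At-most-one-pigeon-per-hole clauses: 26 holes * C(27,2) = 26 * 351 = 9126.
Total clauses = 27 + 9126 = 9153.

9153


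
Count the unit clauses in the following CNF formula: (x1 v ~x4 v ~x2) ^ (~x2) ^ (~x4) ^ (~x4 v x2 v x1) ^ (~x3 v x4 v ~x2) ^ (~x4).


A unit clause contains exactly one literal.
Unit clauses found: (~x2), (~x4), (~x4).
Count = 3.

3


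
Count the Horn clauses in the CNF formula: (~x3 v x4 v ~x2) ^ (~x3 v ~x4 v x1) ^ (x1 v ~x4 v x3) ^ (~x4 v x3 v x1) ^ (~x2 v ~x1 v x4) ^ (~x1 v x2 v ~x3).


A Horn clause has at most one positive literal.
Clause 1: 1 positive lit(s) -> Horn
Clause 2: 1 positive lit(s) -> Horn
Clause 3: 2 positive lit(s) -> not Horn
Clause 4: 2 positive lit(s) -> not Horn
Clause 5: 1 positive lit(s) -> Horn
Clause 6: 1 positive lit(s) -> Horn
Total Horn clauses = 4.

4


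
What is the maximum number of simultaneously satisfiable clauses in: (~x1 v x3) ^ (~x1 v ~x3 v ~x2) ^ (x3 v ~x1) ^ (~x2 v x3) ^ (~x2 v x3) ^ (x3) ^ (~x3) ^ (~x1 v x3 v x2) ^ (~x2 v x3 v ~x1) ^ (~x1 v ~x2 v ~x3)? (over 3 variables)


Enumerate all 8 truth assignments.
For each, count how many of the 10 clauses are satisfied.
The formula is not fully satisfiable, so the maximum is below 10.
Maximum simultaneously satisfiable clauses = 9.

9


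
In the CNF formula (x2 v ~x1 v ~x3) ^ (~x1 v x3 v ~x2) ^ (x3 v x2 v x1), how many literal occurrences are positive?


Scan each clause for unnegated literals.
Clause 1: 1 positive; Clause 2: 1 positive; Clause 3: 3 positive.
Total positive literal occurrences = 5.

5


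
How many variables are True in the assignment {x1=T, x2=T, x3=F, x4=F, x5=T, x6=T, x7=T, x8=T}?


The weight is the number of variables assigned True.
True variables: x1, x2, x5, x6, x7, x8.
Weight = 6.

6


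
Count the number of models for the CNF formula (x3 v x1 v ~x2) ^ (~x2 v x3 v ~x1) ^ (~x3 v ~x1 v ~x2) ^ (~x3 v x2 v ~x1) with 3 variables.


Enumerate all 8 truth assignments over 3 variables.
Test each against every clause.
Satisfying assignments found: 4.

4


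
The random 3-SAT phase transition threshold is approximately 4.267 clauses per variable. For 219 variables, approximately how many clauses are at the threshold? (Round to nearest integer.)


The 3-SAT phase transition occurs at approximately 4.267 clauses per variable.
m = 4.267 * 219 = 934.473.
Rounded to nearest integer: 934.

934


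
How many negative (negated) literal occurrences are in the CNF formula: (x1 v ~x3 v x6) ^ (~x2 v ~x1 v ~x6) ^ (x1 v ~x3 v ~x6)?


Scan each clause for negated literals.
Clause 1: 1 negative; Clause 2: 3 negative; Clause 3: 2 negative.
Total negative literal occurrences = 6.

6


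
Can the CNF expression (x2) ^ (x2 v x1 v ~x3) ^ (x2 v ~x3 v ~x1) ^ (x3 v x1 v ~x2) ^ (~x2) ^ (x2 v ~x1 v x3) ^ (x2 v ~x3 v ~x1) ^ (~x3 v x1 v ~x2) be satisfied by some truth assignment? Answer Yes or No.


Check all 8 possible truth assignments.
Number of satisfying assignments found: 0.
The formula is unsatisfiable.

No


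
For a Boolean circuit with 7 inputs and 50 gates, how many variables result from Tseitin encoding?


The Tseitin transformation introduces one auxiliary variable per gate.
Total variables = inputs + gates = 7 + 50 = 57.

57


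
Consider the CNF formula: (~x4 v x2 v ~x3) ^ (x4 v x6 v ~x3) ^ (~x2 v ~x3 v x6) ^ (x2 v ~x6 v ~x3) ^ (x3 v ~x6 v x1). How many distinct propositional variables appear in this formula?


Identify each distinct variable in the formula.
Variables found: x1, x2, x3, x4, x6.
Total distinct variables = 5.

5


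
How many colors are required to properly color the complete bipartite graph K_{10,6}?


K_{10,6} is bipartite by definition: the two parts are independent sets, with every edge crossing between them.
Color all vertices in one part with color 1 and all vertices in the other part with color 2.
Since the graph has at least one edge, one color does not suffice.
Chromatic number = 2.

2


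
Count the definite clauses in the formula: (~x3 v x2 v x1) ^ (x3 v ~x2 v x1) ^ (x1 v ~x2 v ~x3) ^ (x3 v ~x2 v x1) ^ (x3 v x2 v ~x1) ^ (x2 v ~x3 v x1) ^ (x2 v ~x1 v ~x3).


A definite clause has exactly one positive literal.
Clause 1: 2 positive -> not definite
Clause 2: 2 positive -> not definite
Clause 3: 1 positive -> definite
Clause 4: 2 positive -> not definite
Clause 5: 2 positive -> not definite
Clause 6: 2 positive -> not definite
Clause 7: 1 positive -> definite
Definite clause count = 2.

2


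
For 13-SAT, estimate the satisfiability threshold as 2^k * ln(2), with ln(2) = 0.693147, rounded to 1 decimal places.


Using the asymptotic formula: threshold ~ 2^k * ln(2).
2^13 = 8192.
8192 * 0.693147 = 5678.3.

5678.3


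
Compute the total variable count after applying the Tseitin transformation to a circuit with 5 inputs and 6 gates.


The Tseitin transformation introduces one auxiliary variable per gate.
Total variables = inputs + gates = 5 + 6 = 11.

11


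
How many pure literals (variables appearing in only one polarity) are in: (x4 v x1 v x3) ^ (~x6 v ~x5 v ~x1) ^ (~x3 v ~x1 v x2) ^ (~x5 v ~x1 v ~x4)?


A pure literal appears in only one polarity across all clauses.
Pure literals: x2 (positive only), x5 (negative only), x6 (negative only).
Count = 3.

3


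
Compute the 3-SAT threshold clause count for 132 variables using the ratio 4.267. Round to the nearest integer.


The 3-SAT phase transition occurs at approximately 4.267 clauses per variable.
m = 4.267 * 132 = 563.244.
Rounded to nearest integer: 563.

563


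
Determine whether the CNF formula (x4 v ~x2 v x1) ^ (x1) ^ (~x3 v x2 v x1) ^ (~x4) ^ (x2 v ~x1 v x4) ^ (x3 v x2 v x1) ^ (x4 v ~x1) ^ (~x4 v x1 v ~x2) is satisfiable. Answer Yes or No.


Check all 16 possible truth assignments.
Number of satisfying assignments found: 0.
The formula is unsatisfiable.

No


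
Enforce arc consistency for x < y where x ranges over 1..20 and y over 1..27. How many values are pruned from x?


For the constraint x < y, x needs a supporting value in y's domain.
x can be at most 26 (one less than y's maximum).
Valid x values from domain: 20 out of 20.
Pruned = 20 - 20 = 0.

0


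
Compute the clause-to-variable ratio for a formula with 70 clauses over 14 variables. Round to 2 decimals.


Clause-to-variable ratio = clauses / variables.
70 / 14 = 5.0.

5.0


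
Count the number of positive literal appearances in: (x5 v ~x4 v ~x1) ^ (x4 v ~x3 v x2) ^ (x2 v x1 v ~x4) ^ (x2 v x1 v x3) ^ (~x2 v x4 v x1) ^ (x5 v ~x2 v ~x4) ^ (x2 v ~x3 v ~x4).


Scan each clause for unnegated literals.
Clause 1: 1 positive; Clause 2: 2 positive; Clause 3: 2 positive; Clause 4: 3 positive; Clause 5: 2 positive; Clause 6: 1 positive; Clause 7: 1 positive.
Total positive literal occurrences = 12.

12


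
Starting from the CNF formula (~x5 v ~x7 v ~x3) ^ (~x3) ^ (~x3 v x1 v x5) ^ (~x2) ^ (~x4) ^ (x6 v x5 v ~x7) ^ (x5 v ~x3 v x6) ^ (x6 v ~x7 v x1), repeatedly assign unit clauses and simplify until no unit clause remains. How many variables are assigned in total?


Unit propagation repeatedly assigns the literal in any unit clause, then simplifies.
Assignments in order: x3 = F, x2 = F, x4 = F.
No further unit clauses remain.
Total variables assigned = 3.

3


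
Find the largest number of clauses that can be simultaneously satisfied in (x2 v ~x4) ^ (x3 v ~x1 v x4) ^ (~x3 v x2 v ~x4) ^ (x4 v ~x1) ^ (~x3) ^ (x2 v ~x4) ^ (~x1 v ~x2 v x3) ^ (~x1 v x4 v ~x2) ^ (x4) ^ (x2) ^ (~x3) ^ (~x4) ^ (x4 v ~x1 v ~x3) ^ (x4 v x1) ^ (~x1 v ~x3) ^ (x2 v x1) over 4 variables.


Enumerate all 16 truth assignments.
For each, count how many of the 16 clauses are satisfied.
The formula is not fully satisfiable, so the maximum is below 16.
Maximum simultaneously satisfiable clauses = 15.

15


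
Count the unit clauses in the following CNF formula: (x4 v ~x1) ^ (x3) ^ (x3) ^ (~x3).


A unit clause contains exactly one literal.
Unit clauses found: (x3), (x3), (~x3).
Count = 3.

3


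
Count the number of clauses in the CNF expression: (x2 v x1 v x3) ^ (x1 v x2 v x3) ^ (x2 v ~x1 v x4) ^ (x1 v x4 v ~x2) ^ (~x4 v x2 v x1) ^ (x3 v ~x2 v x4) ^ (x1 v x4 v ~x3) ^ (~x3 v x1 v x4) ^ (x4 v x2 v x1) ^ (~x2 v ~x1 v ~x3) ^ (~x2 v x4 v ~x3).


Each group enclosed in parentheses joined by ^ is one clause.
Counting the conjuncts: 11 clauses.

11


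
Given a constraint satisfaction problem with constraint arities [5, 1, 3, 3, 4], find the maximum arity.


The arities are: 5, 1, 3, 3, 4.
Scan for the maximum value.
Maximum arity = 5.

5


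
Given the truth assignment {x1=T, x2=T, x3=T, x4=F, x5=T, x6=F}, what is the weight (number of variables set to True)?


The weight is the number of variables assigned True.
True variables: x1, x2, x3, x5.
Weight = 4.

4


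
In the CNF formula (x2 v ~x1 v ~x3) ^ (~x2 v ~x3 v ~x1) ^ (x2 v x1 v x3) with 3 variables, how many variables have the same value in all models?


Find all satisfying assignments: 5 model(s).
Check which variables have the same value in every model.
No variable is fixed across all models.
Backbone size = 0.

0


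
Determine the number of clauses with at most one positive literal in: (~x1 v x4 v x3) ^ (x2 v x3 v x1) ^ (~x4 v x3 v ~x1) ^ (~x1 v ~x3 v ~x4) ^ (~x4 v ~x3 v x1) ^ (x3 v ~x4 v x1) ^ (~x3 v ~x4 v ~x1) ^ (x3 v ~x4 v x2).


A Horn clause has at most one positive literal.
Clause 1: 2 positive lit(s) -> not Horn
Clause 2: 3 positive lit(s) -> not Horn
Clause 3: 1 positive lit(s) -> Horn
Clause 4: 0 positive lit(s) -> Horn
Clause 5: 1 positive lit(s) -> Horn
Clause 6: 2 positive lit(s) -> not Horn
Clause 7: 0 positive lit(s) -> Horn
Clause 8: 2 positive lit(s) -> not Horn
Total Horn clauses = 4.

4


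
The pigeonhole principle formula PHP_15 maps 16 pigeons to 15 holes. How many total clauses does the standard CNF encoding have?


The PHP encoding has two parts:
1) At-least-one-hole clauses: 16 (one per pigeon, each with 15 literals).
2) At-most-one-pigeon-per-hole clauses: 15 holes * C(16,2) = 15 * 120 = 1800.
Total clauses = 16 + 1800 = 1816.

1816


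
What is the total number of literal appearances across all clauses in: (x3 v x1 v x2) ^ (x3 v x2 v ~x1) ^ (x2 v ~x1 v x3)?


Clause lengths: 3, 3, 3.
Sum = 3 + 3 + 3 = 9.

9


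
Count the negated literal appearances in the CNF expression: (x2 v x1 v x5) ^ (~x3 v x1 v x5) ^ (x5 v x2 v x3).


Scan each clause for negated literals.
Clause 1: 0 negative; Clause 2: 1 negative; Clause 3: 0 negative.
Total negative literal occurrences = 1.

1


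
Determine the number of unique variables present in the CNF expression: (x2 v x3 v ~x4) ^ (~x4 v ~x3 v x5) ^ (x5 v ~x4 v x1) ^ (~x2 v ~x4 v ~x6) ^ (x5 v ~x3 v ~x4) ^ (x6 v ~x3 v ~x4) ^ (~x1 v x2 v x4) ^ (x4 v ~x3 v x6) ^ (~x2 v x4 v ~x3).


Identify each distinct variable in the formula.
Variables found: x1, x2, x3, x4, x5, x6.
Total distinct variables = 6.

6


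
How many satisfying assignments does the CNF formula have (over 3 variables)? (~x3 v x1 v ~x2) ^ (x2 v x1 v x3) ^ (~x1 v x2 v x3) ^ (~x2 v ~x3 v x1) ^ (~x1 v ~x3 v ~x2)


Enumerate all 8 truth assignments over 3 variables.
Test each against every clause.
Satisfying assignments found: 4.

4


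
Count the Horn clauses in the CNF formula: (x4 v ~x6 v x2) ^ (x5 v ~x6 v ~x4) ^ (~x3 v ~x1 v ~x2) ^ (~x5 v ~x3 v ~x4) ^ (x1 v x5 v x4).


A Horn clause has at most one positive literal.
Clause 1: 2 positive lit(s) -> not Horn
Clause 2: 1 positive lit(s) -> Horn
Clause 3: 0 positive lit(s) -> Horn
Clause 4: 0 positive lit(s) -> Horn
Clause 5: 3 positive lit(s) -> not Horn
Total Horn clauses = 3.

3


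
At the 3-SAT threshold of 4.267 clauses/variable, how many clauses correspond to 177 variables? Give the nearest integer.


The 3-SAT phase transition occurs at approximately 4.267 clauses per variable.
m = 4.267 * 177 = 755.259.
Rounded to nearest integer: 755.

755


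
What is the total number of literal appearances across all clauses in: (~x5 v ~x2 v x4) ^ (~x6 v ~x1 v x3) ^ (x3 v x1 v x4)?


Clause lengths: 3, 3, 3.
Sum = 3 + 3 + 3 = 9.

9


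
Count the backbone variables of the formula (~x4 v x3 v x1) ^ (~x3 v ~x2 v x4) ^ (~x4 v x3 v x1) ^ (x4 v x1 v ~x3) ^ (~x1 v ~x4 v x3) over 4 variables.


Find all satisfying assignments: 9 model(s).
Check which variables have the same value in every model.
No variable is fixed across all models.
Backbone size = 0.

0


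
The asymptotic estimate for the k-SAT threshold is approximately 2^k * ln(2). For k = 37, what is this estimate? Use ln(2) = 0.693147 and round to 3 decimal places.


Using the asymptotic formula: threshold ~ 2^k * ln(2).
2^37 = 137438953472.
137438953472 * 0.693147 = 95265398282.256.

95265398282.256


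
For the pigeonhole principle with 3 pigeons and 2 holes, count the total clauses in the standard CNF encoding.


The PHP encoding has two parts:
1) At-least-one-hole clauses: 3 (one per pigeon, each with 2 literals).
2) At-most-one-pigeon-per-hole clauses: 2 holes * C(3,2) = 2 * 3 = 6.
Total clauses = 3 + 6 = 9.

9


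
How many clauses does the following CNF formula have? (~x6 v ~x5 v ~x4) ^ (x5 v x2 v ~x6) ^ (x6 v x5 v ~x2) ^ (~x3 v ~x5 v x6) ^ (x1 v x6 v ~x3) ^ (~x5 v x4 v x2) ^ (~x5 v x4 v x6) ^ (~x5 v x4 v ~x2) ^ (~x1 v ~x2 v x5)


Each group enclosed in parentheses joined by ^ is one clause.
Counting the conjuncts: 9 clauses.

9


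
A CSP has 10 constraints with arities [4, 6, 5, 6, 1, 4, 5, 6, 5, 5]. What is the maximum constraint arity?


The arities are: 4, 6, 5, 6, 1, 4, 5, 6, 5, 5.
Scan for the maximum value.
Maximum arity = 6.

6


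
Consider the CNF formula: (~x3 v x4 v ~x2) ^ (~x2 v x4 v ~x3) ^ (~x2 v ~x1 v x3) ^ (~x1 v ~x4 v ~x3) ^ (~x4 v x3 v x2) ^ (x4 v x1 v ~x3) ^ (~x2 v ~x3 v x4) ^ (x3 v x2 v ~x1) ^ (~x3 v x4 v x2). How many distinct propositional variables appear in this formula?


Identify each distinct variable in the formula.
Variables found: x1, x2, x3, x4.
Total distinct variables = 4.

4


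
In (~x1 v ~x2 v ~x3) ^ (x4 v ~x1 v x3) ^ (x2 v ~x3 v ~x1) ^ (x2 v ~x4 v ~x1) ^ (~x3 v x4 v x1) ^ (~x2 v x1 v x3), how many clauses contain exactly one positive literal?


A definite clause has exactly one positive literal.
Clause 1: 0 positive -> not definite
Clause 2: 2 positive -> not definite
Clause 3: 1 positive -> definite
Clause 4: 1 positive -> definite
Clause 5: 2 positive -> not definite
Clause 6: 2 positive -> not definite
Definite clause count = 2.

2


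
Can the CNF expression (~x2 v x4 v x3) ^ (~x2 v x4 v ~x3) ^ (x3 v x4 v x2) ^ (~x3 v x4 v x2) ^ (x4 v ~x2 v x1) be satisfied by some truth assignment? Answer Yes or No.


Check all 16 possible truth assignments.
Number of satisfying assignments found: 8.
The formula is satisfiable.

Yes


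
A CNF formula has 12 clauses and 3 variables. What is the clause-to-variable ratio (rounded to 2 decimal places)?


Clause-to-variable ratio = clauses / variables.
12 / 3 = 4.0.

4.0


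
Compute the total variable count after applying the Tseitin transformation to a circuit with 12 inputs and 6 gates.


The Tseitin transformation introduces one auxiliary variable per gate.
Total variables = inputs + gates = 12 + 6 = 18.

18


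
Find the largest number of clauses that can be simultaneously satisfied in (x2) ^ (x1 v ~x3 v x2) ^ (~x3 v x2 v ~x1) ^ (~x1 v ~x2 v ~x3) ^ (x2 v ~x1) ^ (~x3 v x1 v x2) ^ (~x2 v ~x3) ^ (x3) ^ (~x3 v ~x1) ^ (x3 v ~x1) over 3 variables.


Enumerate all 8 truth assignments.
For each, count how many of the 10 clauses are satisfied.
The formula is not fully satisfiable, so the maximum is below 10.
Maximum simultaneously satisfiable clauses = 9.

9


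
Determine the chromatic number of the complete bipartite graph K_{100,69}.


K_{100,69} is bipartite by definition: the two parts are independent sets, with every edge crossing between them.
Color all vertices in one part with color 1 and all vertices in the other part with color 2.
Since the graph has at least one edge, one color does not suffice.
Chromatic number = 2.

2


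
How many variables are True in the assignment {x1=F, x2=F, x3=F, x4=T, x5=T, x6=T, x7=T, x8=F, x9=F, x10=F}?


The weight is the number of variables assigned True.
True variables: x4, x5, x6, x7.
Weight = 4.

4


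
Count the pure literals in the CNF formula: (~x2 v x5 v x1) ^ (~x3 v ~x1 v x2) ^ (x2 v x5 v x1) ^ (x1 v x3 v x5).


A pure literal appears in only one polarity across all clauses.
Pure literals: x5 (positive only).
Count = 1.

1


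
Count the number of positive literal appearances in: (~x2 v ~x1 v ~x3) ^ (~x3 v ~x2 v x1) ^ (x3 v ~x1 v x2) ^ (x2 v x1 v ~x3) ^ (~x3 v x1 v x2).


Scan each clause for unnegated literals.
Clause 1: 0 positive; Clause 2: 1 positive; Clause 3: 2 positive; Clause 4: 2 positive; Clause 5: 2 positive.
Total positive literal occurrences = 7.

7


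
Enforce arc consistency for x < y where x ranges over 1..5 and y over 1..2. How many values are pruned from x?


For the constraint x < y, x needs a supporting value in y's domain.
x can be at most 1 (one less than y's maximum).
Valid x values from domain: 1 out of 5.
Pruned = 5 - 1 = 4.

4


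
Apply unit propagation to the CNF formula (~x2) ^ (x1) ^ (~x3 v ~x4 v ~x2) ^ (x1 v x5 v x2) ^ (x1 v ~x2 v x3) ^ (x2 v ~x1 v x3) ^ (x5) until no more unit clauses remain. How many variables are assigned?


Unit propagation repeatedly assigns the literal in any unit clause, then simplifies.
Assignments in order: x2 = F, x1 = T, x3 = T, x5 = T.
No further unit clauses remain.
Total variables assigned = 4.

4


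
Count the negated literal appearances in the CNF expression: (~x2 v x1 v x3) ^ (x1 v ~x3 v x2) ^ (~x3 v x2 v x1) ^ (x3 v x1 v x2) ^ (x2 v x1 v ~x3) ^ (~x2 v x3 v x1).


Scan each clause for negated literals.
Clause 1: 1 negative; Clause 2: 1 negative; Clause 3: 1 negative; Clause 4: 0 negative; Clause 5: 1 negative; Clause 6: 1 negative.
Total negative literal occurrences = 5.

5


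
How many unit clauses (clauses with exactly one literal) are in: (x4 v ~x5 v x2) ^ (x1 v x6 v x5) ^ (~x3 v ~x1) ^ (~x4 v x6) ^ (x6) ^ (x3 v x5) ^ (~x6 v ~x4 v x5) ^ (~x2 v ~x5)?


A unit clause contains exactly one literal.
Unit clauses found: (x6).
Count = 1.

1


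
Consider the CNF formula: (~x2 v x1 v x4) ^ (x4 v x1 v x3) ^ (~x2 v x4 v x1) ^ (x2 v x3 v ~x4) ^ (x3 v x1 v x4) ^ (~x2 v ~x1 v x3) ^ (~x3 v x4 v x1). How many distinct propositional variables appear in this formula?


Identify each distinct variable in the formula.
Variables found: x1, x2, x3, x4.
Total distinct variables = 4.

4


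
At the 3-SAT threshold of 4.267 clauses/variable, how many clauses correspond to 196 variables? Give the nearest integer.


The 3-SAT phase transition occurs at approximately 4.267 clauses per variable.
m = 4.267 * 196 = 836.332.
Rounded to nearest integer: 836.

836


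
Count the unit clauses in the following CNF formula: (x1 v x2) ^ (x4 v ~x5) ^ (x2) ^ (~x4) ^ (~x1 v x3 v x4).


A unit clause contains exactly one literal.
Unit clauses found: (x2), (~x4).
Count = 2.

2


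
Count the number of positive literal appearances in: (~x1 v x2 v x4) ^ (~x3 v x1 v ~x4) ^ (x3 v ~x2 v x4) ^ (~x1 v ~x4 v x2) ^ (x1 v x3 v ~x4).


Scan each clause for unnegated literals.
Clause 1: 2 positive; Clause 2: 1 positive; Clause 3: 2 positive; Clause 4: 1 positive; Clause 5: 2 positive.
Total positive literal occurrences = 8.

8


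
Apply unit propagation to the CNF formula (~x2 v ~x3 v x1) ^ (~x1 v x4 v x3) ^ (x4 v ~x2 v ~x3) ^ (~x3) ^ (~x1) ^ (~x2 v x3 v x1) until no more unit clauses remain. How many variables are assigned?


Unit propagation repeatedly assigns the literal in any unit clause, then simplifies.
Assignments in order: x3 = F, x1 = F, x2 = F.
No further unit clauses remain.
Total variables assigned = 3.

3


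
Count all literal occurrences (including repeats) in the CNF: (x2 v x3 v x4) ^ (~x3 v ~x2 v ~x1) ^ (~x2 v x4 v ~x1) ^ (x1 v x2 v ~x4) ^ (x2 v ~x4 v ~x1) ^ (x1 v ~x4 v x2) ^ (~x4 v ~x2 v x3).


Clause lengths: 3, 3, 3, 3, 3, 3, 3.
Sum = 3 + 3 + 3 + 3 + 3 + 3 + 3 = 21.

21


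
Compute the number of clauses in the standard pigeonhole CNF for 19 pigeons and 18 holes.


The PHP encoding has two parts:
1) At-least-one-hole clauses: 19 (one per pigeon, each with 18 literals).
2) At-most-one-pigeon-per-hole clauses: 18 holes * C(19,2) = 18 * 171 = 3078.
Total clauses = 19 + 3078 = 3097.

3097


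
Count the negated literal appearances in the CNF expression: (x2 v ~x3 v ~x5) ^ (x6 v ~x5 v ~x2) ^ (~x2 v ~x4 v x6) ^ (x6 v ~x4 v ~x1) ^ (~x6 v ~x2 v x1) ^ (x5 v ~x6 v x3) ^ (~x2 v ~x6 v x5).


Scan each clause for negated literals.
Clause 1: 2 negative; Clause 2: 2 negative; Clause 3: 2 negative; Clause 4: 2 negative; Clause 5: 2 negative; Clause 6: 1 negative; Clause 7: 2 negative.
Total negative literal occurrences = 13.

13


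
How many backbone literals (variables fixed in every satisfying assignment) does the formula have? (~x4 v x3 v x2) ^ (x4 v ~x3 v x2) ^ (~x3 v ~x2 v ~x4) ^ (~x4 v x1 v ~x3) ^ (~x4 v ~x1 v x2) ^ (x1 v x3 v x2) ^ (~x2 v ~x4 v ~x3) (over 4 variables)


Find all satisfying assignments: 7 model(s).
Check which variables have the same value in every model.
No variable is fixed across all models.
Backbone size = 0.

0


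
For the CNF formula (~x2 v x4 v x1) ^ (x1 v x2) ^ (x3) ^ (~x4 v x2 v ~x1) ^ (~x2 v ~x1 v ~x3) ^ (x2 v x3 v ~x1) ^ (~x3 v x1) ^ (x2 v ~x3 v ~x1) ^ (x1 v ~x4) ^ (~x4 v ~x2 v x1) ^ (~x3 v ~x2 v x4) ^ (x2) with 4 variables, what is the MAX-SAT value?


Enumerate all 16 truth assignments.
For each, count how many of the 12 clauses are satisfied.
The formula is not fully satisfiable, so the maximum is below 12.
Maximum simultaneously satisfiable clauses = 11.

11


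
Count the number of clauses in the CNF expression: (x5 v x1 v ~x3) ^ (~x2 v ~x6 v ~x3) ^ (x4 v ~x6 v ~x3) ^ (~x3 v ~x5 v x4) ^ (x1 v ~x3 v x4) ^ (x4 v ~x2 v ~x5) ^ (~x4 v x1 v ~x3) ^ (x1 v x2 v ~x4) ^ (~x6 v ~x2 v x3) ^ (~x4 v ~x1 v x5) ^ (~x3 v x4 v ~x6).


Each group enclosed in parentheses joined by ^ is one clause.
Counting the conjuncts: 11 clauses.

11


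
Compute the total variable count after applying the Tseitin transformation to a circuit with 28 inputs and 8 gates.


The Tseitin transformation introduces one auxiliary variable per gate.
Total variables = inputs + gates = 28 + 8 = 36.

36


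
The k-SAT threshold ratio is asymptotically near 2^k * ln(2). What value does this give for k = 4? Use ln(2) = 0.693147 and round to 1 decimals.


Using the asymptotic formula: threshold ~ 2^k * ln(2).
2^4 = 16.
16 * 0.693147 = 11.1.

11.1


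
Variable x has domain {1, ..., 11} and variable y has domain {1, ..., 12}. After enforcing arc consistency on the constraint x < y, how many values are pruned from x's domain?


For the constraint x < y, x needs a supporting value in y's domain.
x can be at most 11 (one less than y's maximum).
Valid x values from domain: 11 out of 11.
Pruned = 11 - 11 = 0.

0


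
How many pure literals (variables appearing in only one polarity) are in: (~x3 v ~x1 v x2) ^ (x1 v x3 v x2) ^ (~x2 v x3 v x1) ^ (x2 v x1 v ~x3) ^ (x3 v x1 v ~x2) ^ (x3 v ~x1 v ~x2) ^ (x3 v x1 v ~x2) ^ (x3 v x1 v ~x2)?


A pure literal appears in only one polarity across all clauses.
No pure literals found.
Count = 0.

0


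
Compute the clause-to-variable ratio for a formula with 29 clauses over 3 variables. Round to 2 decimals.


Clause-to-variable ratio = clauses / variables.
29 / 3 = 9.67.

9.67


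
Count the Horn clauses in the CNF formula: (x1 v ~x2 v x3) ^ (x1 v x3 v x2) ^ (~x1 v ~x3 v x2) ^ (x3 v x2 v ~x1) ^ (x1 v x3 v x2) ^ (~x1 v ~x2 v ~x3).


A Horn clause has at most one positive literal.
Clause 1: 2 positive lit(s) -> not Horn
Clause 2: 3 positive lit(s) -> not Horn
Clause 3: 1 positive lit(s) -> Horn
Clause 4: 2 positive lit(s) -> not Horn
Clause 5: 3 positive lit(s) -> not Horn
Clause 6: 0 positive lit(s) -> Horn
Total Horn clauses = 2.

2


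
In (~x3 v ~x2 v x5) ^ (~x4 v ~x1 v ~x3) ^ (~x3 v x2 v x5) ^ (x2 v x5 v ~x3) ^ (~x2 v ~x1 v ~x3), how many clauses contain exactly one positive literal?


A definite clause has exactly one positive literal.
Clause 1: 1 positive -> definite
Clause 2: 0 positive -> not definite
Clause 3: 2 positive -> not definite
Clause 4: 2 positive -> not definite
Clause 5: 0 positive -> not definite
Definite clause count = 1.

1


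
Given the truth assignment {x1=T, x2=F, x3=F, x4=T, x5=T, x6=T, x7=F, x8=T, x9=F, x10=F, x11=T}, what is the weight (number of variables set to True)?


The weight is the number of variables assigned True.
True variables: x1, x4, x5, x6, x8, x11.
Weight = 6.

6


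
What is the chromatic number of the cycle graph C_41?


An odd cycle cannot be 2-colored: alternating two colors around the cycle returns to the start with a conflict.
Since 41 is odd, three colors are required (and three suffice).
Chromatic number = 3.

3


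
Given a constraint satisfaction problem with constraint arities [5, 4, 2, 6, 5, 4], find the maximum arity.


The arities are: 5, 4, 2, 6, 5, 4.
Scan for the maximum value.
Maximum arity = 6.

6


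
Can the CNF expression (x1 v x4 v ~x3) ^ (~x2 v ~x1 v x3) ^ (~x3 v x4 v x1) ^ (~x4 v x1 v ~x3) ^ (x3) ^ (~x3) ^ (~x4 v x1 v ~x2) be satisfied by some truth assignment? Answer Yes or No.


Check all 16 possible truth assignments.
Number of satisfying assignments found: 0.
The formula is unsatisfiable.

No


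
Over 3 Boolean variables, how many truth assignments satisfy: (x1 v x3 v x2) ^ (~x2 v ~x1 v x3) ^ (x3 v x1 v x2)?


Enumerate all 8 truth assignments over 3 variables.
Test each against every clause.
Satisfying assignments found: 6.

6


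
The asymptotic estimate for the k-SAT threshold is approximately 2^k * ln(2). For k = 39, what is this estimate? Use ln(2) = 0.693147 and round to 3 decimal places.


Using the asymptotic formula: threshold ~ 2^k * ln(2).
2^39 = 549755813888.
549755813888 * 0.693147 = 381061593129.026.

381061593129.026


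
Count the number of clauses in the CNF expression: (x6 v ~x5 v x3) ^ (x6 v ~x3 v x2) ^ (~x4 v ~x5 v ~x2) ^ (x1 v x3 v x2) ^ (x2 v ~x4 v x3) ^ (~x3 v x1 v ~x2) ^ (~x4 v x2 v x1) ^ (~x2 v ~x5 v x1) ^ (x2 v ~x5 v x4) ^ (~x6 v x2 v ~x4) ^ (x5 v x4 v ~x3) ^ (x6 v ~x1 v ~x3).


Each group enclosed in parentheses joined by ^ is one clause.
Counting the conjuncts: 12 clauses.

12


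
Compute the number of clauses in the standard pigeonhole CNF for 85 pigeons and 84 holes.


The PHP encoding has two parts:
1) At-least-one-hole clauses: 85 (one per pigeon, each with 84 literals).
2) At-most-one-pigeon-per-hole clauses: 84 holes * C(85,2) = 84 * 3570 = 299880.
Total clauses = 85 + 299880 = 299965.

299965


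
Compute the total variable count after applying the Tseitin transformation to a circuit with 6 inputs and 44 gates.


The Tseitin transformation introduces one auxiliary variable per gate.
Total variables = inputs + gates = 6 + 44 = 50.

50


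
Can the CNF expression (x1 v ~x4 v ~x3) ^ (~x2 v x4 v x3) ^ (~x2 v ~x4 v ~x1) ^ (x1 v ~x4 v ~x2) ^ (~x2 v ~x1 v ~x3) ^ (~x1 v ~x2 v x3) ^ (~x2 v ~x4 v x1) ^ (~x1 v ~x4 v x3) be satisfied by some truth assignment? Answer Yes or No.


Check all 16 possible truth assignments.
Number of satisfying assignments found: 7.
The formula is satisfiable.

Yes


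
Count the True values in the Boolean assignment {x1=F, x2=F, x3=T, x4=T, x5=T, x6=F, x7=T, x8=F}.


The weight is the number of variables assigned True.
True variables: x3, x4, x5, x7.
Weight = 4.

4


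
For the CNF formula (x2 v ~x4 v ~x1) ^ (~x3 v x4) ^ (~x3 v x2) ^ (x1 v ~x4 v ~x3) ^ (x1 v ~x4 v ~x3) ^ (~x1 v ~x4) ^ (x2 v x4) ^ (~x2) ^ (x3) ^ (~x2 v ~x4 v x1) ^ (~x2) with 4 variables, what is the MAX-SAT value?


Enumerate all 16 truth assignments.
For each, count how many of the 11 clauses are satisfied.
The formula is not fully satisfiable, so the maximum is below 11.
Maximum simultaneously satisfiable clauses = 10.

10


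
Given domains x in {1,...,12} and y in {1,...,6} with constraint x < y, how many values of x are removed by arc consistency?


For the constraint x < y, x needs a supporting value in y's domain.
x can be at most 5 (one less than y's maximum).
Valid x values from domain: 5 out of 12.
Pruned = 12 - 5 = 7.

7


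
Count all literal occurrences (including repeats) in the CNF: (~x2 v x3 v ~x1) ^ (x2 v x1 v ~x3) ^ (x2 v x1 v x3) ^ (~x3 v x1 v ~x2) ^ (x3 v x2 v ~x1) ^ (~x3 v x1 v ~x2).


Clause lengths: 3, 3, 3, 3, 3, 3.
Sum = 3 + 3 + 3 + 3 + 3 + 3 = 18.

18


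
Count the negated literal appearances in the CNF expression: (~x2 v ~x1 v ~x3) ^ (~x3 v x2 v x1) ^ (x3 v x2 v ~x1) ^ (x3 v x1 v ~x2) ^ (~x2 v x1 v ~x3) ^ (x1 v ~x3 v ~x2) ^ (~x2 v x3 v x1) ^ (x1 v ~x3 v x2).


Scan each clause for negated literals.
Clause 1: 3 negative; Clause 2: 1 negative; Clause 3: 1 negative; Clause 4: 1 negative; Clause 5: 2 negative; Clause 6: 2 negative; Clause 7: 1 negative; Clause 8: 1 negative.
Total negative literal occurrences = 12.

12
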